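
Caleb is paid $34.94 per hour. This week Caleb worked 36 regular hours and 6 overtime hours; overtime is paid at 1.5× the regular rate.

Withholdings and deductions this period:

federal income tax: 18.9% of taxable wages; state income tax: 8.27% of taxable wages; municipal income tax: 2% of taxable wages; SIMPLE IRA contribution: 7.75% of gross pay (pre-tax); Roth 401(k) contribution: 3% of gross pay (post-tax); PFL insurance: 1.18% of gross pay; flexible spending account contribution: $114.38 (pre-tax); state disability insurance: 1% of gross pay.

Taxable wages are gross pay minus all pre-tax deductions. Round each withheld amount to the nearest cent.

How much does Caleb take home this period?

$864.90

Regular pay: 36 × $34.94 = $1257.84
Overtime pay: 6 × $34.94 × 1.5 = $314.46
Gross pay = $1257.84 + $314.46 = $1572.30
Flexible spending account contribution: $114.38
SIMPLE IRA contribution: $1572.30 × 0.0775 = $121.85
Pre-tax total = $114.38 + $121.85 = $236.23
Taxable wages = $1572.30 − $236.23 = $1336.07
Federal income tax: $1336.07 × 0.189 = $252.52
Municipal income tax: $1336.07 × 0.02 = $26.72
State income tax: $1336.07 × 0.0827 = $110.49
State disability insurance: $1572.30 × 0.01 = $15.72
PFL insurance: $1572.30 × 0.0118 = $18.55
Roth 401(k) contribution: $1572.30 × 0.03 = $47.17
Total deductions = $114.38 + $121.85 + $252.52 + $26.72 + $110.49 + $15.72 + $18.55 + $47.17 = $707.40
Net pay = $1572.30 − $707.40 = $864.90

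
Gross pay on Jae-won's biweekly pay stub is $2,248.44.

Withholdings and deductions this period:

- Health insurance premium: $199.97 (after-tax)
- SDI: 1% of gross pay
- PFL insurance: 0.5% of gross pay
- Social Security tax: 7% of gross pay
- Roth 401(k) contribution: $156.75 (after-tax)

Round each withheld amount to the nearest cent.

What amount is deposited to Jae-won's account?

$1,700.61

Social Security tax: $2,248.44 × 0.07 = $157.39
SDI: $2,248.44 × 0.01 = $22.48
PFL insurance: $2,248.44 × 0.005 = $11.24
Health insurance premium: $199.97
Roth 401(k) contribution: $156.75
Total deductions = $157.39 + $22.48 + $11.24 + $199.97 + $156.75 = $547.83
Net pay = $2,248.44 − $547.83 = $1,700.61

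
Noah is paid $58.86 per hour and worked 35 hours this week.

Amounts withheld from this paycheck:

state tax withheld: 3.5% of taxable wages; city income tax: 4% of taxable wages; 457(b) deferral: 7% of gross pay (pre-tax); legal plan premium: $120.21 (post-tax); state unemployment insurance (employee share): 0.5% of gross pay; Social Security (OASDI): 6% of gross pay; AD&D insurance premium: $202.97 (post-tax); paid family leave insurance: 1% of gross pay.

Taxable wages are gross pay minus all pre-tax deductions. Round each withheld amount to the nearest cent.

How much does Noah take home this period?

$1,294.50

Gross pay: 35 × $58.86 = $2,060.10
457(b) deferral: $2,060.10 × 0.07 = $144.21
Taxable wages = $2,060.10 − $144.21 = $1,915.89
City income tax: $1,915.89 × 0.04 = $76.64
State tax withheld: $1,915.89 × 0.035 = $67.06
Paid family leave insurance: $2,060.10 × 0.01 = $20.60
State unemployment insurance (employee share): $2,060.10 × 0.005 = $10.30
Social Security (OASDI): $2,060.10 × 0.06 = $123.61
AD&D insurance premium: $202.97
Legal plan premium: $120.21
Total deductions = $144.21 + $76.64 + $67.06 + $20.60 + $10.30 + $123.61 + $202.97 + $120.21 = $765.60
Net pay = $2,060.10 − $765.60 = $1,294.50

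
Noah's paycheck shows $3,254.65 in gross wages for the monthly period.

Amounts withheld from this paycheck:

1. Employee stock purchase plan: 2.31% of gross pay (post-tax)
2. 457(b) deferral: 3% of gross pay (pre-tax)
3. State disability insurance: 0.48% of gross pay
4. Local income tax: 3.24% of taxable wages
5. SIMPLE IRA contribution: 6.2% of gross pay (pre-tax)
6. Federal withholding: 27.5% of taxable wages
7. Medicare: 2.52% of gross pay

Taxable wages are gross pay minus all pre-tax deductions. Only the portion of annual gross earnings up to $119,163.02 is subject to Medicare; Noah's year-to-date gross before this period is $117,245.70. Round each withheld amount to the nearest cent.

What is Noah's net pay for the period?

$1,907.66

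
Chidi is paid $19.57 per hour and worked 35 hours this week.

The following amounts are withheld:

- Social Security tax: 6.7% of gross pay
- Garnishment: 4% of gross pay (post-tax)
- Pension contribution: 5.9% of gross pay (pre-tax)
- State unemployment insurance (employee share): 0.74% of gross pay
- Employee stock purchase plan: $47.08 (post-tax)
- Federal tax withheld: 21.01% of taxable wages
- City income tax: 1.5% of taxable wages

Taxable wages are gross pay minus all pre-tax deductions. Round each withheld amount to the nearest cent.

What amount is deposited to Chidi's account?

$374.01

Gross pay: 35 × $19.57 = $684.95
Pension contribution: $684.95 × 0.059 = $40.41
Taxable wages = $684.95 − $40.41 = $644.54
City income tax: $644.54 × 0.015 = $9.67
Federal tax withheld: $644.54 × 0.2101 = $135.42
State unemployment insurance (employee share): $684.95 × 0.0074 = $5.07
Social Security tax: $684.95 × 0.067 = $45.89
Employee stock purchase plan: $47.08
Garnishment: $684.95 × 0.04 = $27.40
Total deductions = $40.41 + $9.67 + $135.42 + $5.07 + $45.89 + $47.08 + $27.40 = $310.94
Net pay = $684.95 − $310.94 = $374.01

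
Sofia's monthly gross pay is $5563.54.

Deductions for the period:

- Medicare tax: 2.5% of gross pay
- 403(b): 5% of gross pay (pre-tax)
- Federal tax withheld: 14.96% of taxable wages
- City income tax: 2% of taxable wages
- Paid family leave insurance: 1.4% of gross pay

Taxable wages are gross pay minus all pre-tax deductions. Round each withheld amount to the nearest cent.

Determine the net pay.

403(b): $5563.54 × 0.05 = $278.18
Taxable wages = $5563.54 − $278.18 = $5285.36
City income tax: $5285.36 × 0.02 = $105.71
Federal tax withheld: $5285.36 × 0.1496 = $790.69
Paid family leave insurance: $5563.54 × 0.014 = $77.89
Medicare tax: $5563.54 × 0.025 = $139.09
Total deductions = $278.18 + $105.71 + $790.69 + $77.89 + $139.09 = $1391.56
Net pay = $5563.54 − $1391.56 = $4171.98

$4171.98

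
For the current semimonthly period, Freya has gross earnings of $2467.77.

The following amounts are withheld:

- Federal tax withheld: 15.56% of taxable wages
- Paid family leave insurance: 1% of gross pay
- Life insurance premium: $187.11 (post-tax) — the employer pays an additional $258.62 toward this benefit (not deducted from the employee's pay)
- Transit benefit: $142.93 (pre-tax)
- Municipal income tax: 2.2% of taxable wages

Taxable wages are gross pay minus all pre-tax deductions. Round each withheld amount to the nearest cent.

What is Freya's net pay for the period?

Transit benefit: $142.93
Taxable wages = $2467.77 − $142.93 = $2324.84
Municipal income tax: $2324.84 × 0.022 = $51.15
Federal tax withheld: $2324.84 × 0.1556 = $361.75
Paid family leave insurance: $2467.77 × 0.01 = $24.68
Life insurance premium: $187.11
(Employer's $258.62 toward life insurance premium is not withheld from the employee.)
Total deductions = $142.93 + $51.15 + $361.75 + $24.68 + $187.11 = $767.62
Net pay = $2467.77 − $767.62 = $1700.15

$1700.15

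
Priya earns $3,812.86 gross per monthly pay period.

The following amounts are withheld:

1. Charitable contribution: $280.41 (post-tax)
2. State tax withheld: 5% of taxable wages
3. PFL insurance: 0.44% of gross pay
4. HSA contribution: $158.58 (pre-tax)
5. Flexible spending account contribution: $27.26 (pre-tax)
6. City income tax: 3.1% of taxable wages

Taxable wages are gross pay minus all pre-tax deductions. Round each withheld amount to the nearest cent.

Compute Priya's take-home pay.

HSA contribution: $158.58
Flexible spending account contribution: $27.26
Pre-tax total = $158.58 + $27.26 = $185.84
Taxable wages = $3,812.86 − $185.84 = $3,627.02
State tax withheld: $3,627.02 × 0.05 = $181.35
City income tax: $3,627.02 × 0.031 = $112.44
PFL insurance: $3,812.86 × 0.0044 = $16.78
Charitable contribution: $280.41
Total deductions = $158.58 + $27.26 + $181.35 + $112.44 + $16.78 + $280.41 = $776.82
Net pay = $3,812.86 − $776.82 = $3,036.04

$3,036.04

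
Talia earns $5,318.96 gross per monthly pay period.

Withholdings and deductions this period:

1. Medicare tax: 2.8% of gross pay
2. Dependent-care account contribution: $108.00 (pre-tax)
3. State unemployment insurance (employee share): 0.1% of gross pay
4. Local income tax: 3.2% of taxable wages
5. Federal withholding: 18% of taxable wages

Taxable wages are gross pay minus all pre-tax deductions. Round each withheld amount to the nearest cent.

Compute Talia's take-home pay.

$3,951.99

Dependent-care account contribution: $108.00
Taxable wages = $5,318.96 − $108.00 = $5,210.96
Federal withholding: $5,210.96 × 0.18 = $937.97
Local income tax: $5,210.96 × 0.032 = $166.75
Medicare tax: $5,318.96 × 0.028 = $148.93
State unemployment insurance (employee share): $5,318.96 × 0.001 = $5.32
Total deductions = $108.00 + $937.97 + $166.75 + $148.93 + $5.32 = $1,366.97
Net pay = $5,318.96 − $1,366.97 = $3,951.99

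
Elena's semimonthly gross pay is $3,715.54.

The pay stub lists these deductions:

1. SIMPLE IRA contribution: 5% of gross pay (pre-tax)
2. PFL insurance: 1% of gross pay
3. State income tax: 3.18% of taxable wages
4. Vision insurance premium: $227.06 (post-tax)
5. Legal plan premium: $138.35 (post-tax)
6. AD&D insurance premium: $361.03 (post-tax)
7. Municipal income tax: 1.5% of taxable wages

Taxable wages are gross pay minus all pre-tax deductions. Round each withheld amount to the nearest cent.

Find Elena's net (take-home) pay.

SIMPLE IRA contribution: $3,715.54 × 0.05 = $185.78
Taxable wages = $3,715.54 − $185.78 = $3,529.76
Municipal income tax: $3,529.76 × 0.015 = $52.95
State income tax: $3,529.76 × 0.0318 = $112.25
PFL insurance: $3,715.54 × 0.01 = $37.16
AD&D insurance premium: $361.03
Legal plan premium: $138.35
Vision insurance premium: $227.06
Total deductions = $185.78 + $52.95 + $112.25 + $37.16 + $361.03 + $138.35 + $227.06 = $1,114.58
Net pay = $3,715.54 − $1,114.58 = $2,600.96

$2,600.96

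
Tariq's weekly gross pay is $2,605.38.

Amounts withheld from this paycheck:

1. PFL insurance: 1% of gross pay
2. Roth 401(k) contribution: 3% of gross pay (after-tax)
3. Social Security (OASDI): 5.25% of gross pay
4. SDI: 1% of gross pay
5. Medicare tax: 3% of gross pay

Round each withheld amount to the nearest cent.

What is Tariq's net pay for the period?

$2,260.18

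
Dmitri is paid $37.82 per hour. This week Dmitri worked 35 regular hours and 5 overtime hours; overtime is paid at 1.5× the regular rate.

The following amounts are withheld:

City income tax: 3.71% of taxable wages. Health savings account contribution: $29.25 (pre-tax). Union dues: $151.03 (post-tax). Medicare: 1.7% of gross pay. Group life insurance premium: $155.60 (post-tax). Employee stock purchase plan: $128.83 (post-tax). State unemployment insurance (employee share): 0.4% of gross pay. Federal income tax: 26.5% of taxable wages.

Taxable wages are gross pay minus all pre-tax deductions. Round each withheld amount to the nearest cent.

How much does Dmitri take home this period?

$632.14

Regular pay: 35 × $37.82 = $1,323.70
Overtime pay: 5 × $37.82 × 1.5 = $283.65
Gross pay = $1,323.70 + $283.65 = $1,607.35
Health savings account contribution: $29.25
Taxable wages = $1,607.35 − $29.25 = $1,578.10
City income tax: $1,578.10 × 0.0371 = $58.55
Federal income tax: $1,578.10 × 0.265 = $418.20
Medicare: $1,607.35 × 0.017 = $27.32
State unemployment insurance (employee share): $1,607.35 × 0.004 = $6.43
Group life insurance premium: $155.60
Employee stock purchase plan: $128.83
Union dues: $151.03
Total deductions = $29.25 + $58.55 + $418.20 + $27.32 + $6.43 + $155.60 + $128.83 + $151.03 = $975.21
Net pay = $1,607.35 − $975.21 = $632.14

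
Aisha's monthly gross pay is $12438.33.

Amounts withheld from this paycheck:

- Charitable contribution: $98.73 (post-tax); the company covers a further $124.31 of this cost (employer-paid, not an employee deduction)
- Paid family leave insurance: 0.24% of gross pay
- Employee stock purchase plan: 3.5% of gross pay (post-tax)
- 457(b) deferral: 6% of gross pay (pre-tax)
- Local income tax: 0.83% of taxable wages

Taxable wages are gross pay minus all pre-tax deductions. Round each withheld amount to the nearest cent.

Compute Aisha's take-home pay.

457(b) deferral: $12438.33 × 0.06 = $746.30
Taxable wages = $12438.33 − $746.30 = $11692.03
Local income tax: $11692.03 × 0.0083 = $97.04
Paid family leave insurance: $12438.33 × 0.0024 = $29.85
Charitable contribution: $98.73
Employee stock purchase plan: $12438.33 × 0.035 = $435.34
(Employer's $124.31 toward charitable contribution is not withheld from the employee.)
Total deductions = $746.30 + $97.04 + $29.85 + $98.73 + $435.34 = $1407.26
Net pay = $12438.33 − $1407.26 = $11031.07

$11031.07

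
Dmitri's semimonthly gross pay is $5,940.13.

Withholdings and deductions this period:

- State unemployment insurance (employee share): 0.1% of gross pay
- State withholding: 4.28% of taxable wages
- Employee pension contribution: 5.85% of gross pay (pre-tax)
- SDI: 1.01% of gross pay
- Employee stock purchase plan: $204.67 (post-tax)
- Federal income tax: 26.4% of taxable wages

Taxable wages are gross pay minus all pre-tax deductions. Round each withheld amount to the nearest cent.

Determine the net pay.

$3,606.21

Employee pension contribution: $5,940.13 × 0.0585 = $347.50
Taxable wages = $5,940.13 − $347.50 = $5,592.63
Federal income tax: $5,592.63 × 0.264 = $1,476.45
State withholding: $5,592.63 × 0.0428 = $239.36
SDI: $5,940.13 × 0.0101 = $60.00
State unemployment insurance (employee share): $5,940.13 × 0.001 = $5.94
Employee stock purchase plan: $204.67
Total deductions = $347.50 + $1,476.45 + $239.36 + $60.00 + $5.94 + $204.67 = $2,333.92
Net pay = $5,940.13 − $2,333.92 = $3,606.21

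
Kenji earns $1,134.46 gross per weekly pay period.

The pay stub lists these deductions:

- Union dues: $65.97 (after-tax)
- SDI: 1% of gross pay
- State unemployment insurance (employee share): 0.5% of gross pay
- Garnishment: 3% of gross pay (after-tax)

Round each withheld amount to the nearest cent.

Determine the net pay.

State unemployment insurance (employee share): $1,134.46 × 0.005 = $5.67
SDI: $1,134.46 × 0.01 = $11.34
Garnishment: $1,134.46 × 0.03 = $34.03
Union dues: $65.97
Total deductions = $5.67 + $11.34 + $34.03 + $65.97 = $117.01
Net pay = $1,134.46 − $117.01 = $1,017.45

$1,017.45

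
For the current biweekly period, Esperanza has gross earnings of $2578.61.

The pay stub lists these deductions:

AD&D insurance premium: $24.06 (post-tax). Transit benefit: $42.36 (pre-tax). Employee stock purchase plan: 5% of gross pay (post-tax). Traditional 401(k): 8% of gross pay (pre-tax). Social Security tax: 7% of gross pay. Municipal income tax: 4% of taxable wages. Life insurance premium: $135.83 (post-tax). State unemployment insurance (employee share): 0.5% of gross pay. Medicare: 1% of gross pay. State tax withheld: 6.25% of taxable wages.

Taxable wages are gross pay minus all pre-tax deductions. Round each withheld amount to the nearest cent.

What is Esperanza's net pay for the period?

$1583.14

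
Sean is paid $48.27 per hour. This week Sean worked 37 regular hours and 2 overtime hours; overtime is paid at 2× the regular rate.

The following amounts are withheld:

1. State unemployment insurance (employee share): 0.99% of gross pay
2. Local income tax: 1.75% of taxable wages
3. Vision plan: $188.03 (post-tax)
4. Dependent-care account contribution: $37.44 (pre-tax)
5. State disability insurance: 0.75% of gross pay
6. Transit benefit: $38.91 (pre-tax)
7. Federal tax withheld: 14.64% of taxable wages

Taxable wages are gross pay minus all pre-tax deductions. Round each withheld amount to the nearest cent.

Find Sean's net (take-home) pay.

$1368.40

Regular pay: 37 × $48.27 = $1785.99
Overtime pay: 2 × $48.27 × 2 = $193.08
Gross pay = $1785.99 + $193.08 = $1979.07
Dependent-care account contribution: $37.44
Transit benefit: $38.91
Pre-tax total = $37.44 + $38.91 = $76.35
Taxable wages = $1979.07 − $76.35 = $1902.72
Local income tax: $1902.72 × 0.0175 = $33.30
Federal tax withheld: $1902.72 × 0.1464 = $278.56
State disability insurance: $1979.07 × 0.0075 = $14.84
State unemployment insurance (employee share): $1979.07 × 0.0099 = $19.59
Vision plan: $188.03
Total deductions = $37.44 + $38.91 + $33.30 + $278.56 + $14.84 + $19.59 + $188.03 = $610.67
Net pay = $1979.07 − $610.67 = $1368.40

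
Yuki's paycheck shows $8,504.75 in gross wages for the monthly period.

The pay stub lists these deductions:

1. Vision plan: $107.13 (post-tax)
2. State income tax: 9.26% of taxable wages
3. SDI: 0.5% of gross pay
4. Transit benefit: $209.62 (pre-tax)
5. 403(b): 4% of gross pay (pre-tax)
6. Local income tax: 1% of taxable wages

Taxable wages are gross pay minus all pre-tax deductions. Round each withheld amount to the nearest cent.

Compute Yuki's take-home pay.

$6,989.11

403(b): $8,504.75 × 0.04 = $340.19
Transit benefit: $209.62
Pre-tax total = $340.19 + $209.62 = $549.81
Taxable wages = $8,504.75 − $549.81 = $7,954.94
Local income tax: $7,954.94 × 0.01 = $79.55
State income tax: $7,954.94 × 0.0926 = $736.63
SDI: $8,504.75 × 0.005 = $42.52
Vision plan: $107.13
Total deductions = $340.19 + $209.62 + $79.55 + $736.63 + $42.52 + $107.13 = $1,515.64
Net pay = $8,504.75 − $1,515.64 = $6,989.11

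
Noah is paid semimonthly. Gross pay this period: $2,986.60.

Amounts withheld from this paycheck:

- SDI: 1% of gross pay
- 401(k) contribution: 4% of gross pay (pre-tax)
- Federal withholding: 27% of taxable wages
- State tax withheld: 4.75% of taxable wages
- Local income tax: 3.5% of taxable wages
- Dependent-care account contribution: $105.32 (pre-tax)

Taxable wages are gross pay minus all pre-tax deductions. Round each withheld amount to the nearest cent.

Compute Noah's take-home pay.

401(k) contribution: $2,986.60 × 0.04 = $119.46
Dependent-care account contribution: $105.32
Pre-tax total = $119.46 + $105.32 = $224.78
Taxable wages = $2,986.60 − $224.78 = $2,761.82
Federal withholding: $2,761.82 × 0.27 = $745.69
Local income tax: $2,761.82 × 0.035 = $96.66
State tax withheld: $2,761.82 × 0.0475 = $131.19
SDI: $2,986.60 × 0.01 = $29.87
Total deductions = $119.46 + $105.32 + $745.69 + $96.66 + $131.19 + $29.87 = $1,228.19
Net pay = $2,986.60 − $1,228.19 = $1,758.41

$1,758.41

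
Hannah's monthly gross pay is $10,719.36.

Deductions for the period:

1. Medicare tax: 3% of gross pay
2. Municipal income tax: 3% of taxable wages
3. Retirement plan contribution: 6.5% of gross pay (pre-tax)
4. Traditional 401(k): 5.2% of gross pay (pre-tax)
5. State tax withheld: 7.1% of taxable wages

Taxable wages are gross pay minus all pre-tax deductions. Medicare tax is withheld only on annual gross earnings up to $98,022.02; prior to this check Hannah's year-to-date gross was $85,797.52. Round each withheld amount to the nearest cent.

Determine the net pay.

Traditional 401(k): $10,719.36 × 0.052 = $557.41
Retirement plan contribution: $10,719.36 × 0.065 = $696.76
Pre-tax total = $557.41 + $696.76 = $1,254.17
Taxable wages = $10,719.36 − $1,254.17 = $9,465.19
State tax withheld: $9,465.19 × 0.071 = $672.03
Municipal income tax: $9,465.19 × 0.03 = $283.96
Medicare tax: cap not yet reached, full $10,719.36 is subject → $10,719.36 × 0.03 = $321.58
Total deductions = $557.41 + $696.76 + $672.03 + $283.96 + $321.58 = $2,531.74
Net pay = $10,719.36 − $2,531.74 = $8,187.62

$8,187.62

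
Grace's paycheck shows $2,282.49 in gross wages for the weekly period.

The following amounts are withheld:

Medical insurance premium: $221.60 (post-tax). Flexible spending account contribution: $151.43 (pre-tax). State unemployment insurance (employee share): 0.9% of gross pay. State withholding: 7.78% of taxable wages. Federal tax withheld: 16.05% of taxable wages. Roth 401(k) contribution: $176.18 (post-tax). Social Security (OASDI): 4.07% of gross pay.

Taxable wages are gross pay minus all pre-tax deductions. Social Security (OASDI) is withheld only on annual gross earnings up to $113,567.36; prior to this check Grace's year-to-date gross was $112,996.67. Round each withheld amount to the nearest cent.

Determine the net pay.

$1,181.67

Flexible spending account contribution: $151.43
Taxable wages = $2,282.49 − $151.43 = $2,131.06
State withholding: $2,131.06 × 0.0778 = $165.80
Federal tax withheld: $2,131.06 × 0.1605 = $342.04
State unemployment insurance (employee share): $2,282.49 × 0.009 = $20.54
Social Security (OASDI): only $113,567.36 − $112,996.67 = $570.69 of this check is subject → $570.69 × 0.0407 = $23.23
Roth 401(k) contribution: $176.18
Medical insurance premium: $221.60
Total deductions = $151.43 + $165.80 + $342.04 + $20.54 + $23.23 + $176.18 + $221.60 = $1,100.82
Net pay = $2,282.49 − $1,100.82 = $1,181.67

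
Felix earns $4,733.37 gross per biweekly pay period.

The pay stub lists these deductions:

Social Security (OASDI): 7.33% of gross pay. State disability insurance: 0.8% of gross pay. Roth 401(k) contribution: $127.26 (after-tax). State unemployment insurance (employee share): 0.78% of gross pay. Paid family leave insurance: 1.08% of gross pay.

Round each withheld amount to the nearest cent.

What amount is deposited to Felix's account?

Paid family leave insurance: $4,733.37 × 0.0108 = $51.12
State disability insurance: $4,733.37 × 0.008 = $37.87
State unemployment insurance (employee share): $4,733.37 × 0.0078 = $36.92
Social Security (OASDI): $4,733.37 × 0.0733 = $346.96
Roth 401(k) contribution: $127.26
Total deductions = $51.12 + $37.87 + $36.92 + $346.96 + $127.26 = $600.13
Net pay = $4,733.37 − $600.13 = $4,133.24

$4,133.24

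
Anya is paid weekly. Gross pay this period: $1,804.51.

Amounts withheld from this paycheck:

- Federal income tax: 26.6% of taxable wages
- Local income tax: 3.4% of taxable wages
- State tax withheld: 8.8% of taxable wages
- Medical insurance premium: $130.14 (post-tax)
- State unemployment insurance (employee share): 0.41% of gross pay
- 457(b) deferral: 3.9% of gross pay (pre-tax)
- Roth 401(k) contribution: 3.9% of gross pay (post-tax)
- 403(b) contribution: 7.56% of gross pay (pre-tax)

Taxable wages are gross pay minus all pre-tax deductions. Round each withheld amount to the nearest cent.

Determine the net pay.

$769.88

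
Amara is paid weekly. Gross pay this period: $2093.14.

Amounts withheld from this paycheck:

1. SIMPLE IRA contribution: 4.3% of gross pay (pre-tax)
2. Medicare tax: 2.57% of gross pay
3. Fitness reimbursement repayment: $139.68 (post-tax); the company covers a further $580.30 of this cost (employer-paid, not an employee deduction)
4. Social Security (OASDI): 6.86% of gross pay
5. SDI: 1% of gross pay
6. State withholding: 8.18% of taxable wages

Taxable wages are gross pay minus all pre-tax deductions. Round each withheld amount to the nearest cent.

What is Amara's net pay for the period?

$1481.28

SIMPLE IRA contribution: $2093.14 × 0.043 = $90.01
Taxable wages = $2093.14 − $90.01 = $2003.13
State withholding: $2003.13 × 0.0818 = $163.86
SDI: $2093.14 × 0.01 = $20.93
Social Security (OASDI): $2093.14 × 0.0686 = $143.59
Medicare tax: $2093.14 × 0.0257 = $53.79
Fitness reimbursement repayment: $139.68
(Employer's $580.30 toward fitness reimbursement repayment is not withheld from the employee.)
Total deductions = $90.01 + $163.86 + $20.93 + $143.59 + $53.79 + $139.68 = $611.86
Net pay = $2093.14 − $611.86 = $1481.28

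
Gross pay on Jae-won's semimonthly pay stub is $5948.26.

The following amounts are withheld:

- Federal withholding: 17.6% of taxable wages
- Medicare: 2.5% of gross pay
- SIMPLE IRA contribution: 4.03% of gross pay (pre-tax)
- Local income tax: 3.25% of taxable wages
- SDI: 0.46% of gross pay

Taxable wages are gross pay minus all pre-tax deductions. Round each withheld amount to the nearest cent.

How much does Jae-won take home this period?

SIMPLE IRA contribution: $5948.26 × 0.0403 = $239.71
Taxable wages = $5948.26 − $239.71 = $5708.55
Local income tax: $5708.55 × 0.0325 = $185.53
Federal withholding: $5708.55 × 0.176 = $1004.70
Medicare: $5948.26 × 0.025 = $148.71
SDI: $5948.26 × 0.0046 = $27.36
Total deductions = $239.71 + $185.53 + $1004.70 + $148.71 + $27.36 = $1606.01
Net pay = $5948.26 − $1606.01 = $4342.25

$4342.25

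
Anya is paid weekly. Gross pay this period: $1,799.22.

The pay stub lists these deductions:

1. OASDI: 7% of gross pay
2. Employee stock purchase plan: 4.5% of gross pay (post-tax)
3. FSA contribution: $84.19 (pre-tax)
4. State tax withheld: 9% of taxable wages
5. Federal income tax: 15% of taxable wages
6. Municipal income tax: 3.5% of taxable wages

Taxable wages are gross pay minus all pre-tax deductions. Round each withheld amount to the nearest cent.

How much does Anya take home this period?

$1,036.49

FSA contribution: $84.19
Taxable wages = $1,799.22 − $84.19 = $1,715.03
State tax withheld: $1,715.03 × 0.09 = $154.35
Municipal income tax: $1,715.03 × 0.035 = $60.03
Federal income tax: $1,715.03 × 0.15 = $257.25
OASDI: $1,799.22 × 0.07 = $125.95
Employee stock purchase plan: $1,799.22 × 0.045 = $80.96
Total deductions = $84.19 + $154.35 + $60.03 + $257.25 + $125.95 + $80.96 = $762.73
Net pay = $1,799.22 − $762.73 = $1,036.49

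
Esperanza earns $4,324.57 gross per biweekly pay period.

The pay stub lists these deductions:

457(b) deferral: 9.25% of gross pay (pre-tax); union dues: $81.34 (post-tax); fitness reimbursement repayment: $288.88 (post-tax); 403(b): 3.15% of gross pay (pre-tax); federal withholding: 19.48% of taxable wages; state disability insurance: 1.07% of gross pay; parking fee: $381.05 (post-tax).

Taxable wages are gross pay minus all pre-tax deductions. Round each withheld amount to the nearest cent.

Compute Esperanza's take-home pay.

$2,252.82

403(b): $4,324.57 × 0.0315 = $136.22
457(b) deferral: $4,324.57 × 0.0925 = $400.02
Pre-tax total = $136.22 + $400.02 = $536.24
Taxable wages = $4,324.57 − $536.24 = $3,788.33
Federal withholding: $3,788.33 × 0.1948 = $737.97
State disability insurance: $4,324.57 × 0.0107 = $46.27
Fitness reimbursement repayment: $288.88
Union dues: $81.34
Parking fee: $381.05
Total deductions = $136.22 + $400.02 + $737.97 + $46.27 + $288.88 + $81.34 + $381.05 = $2,071.75
Net pay = $4,324.57 − $2,071.75 = $2,252.82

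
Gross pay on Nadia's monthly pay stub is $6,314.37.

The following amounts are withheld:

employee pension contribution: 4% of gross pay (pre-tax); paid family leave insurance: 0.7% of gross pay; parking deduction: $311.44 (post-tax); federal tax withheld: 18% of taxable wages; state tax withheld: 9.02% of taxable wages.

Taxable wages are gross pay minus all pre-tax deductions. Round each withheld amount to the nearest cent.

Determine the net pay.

Employee pension contribution: $6,314.37 × 0.04 = $252.57
Taxable wages = $6,314.37 − $252.57 = $6,061.80
State tax withheld: $6,061.80 × 0.0902 = $546.77
Federal tax withheld: $6,061.80 × 0.18 = $1,091.12
Paid family leave insurance: $6,314.37 × 0.007 = $44.20
Parking deduction: $311.44
Total deductions = $252.57 + $546.77 + $1,091.12 + $44.20 + $311.44 = $2,246.10
Net pay = $6,314.37 − $2,246.10 = $4,068.27

$4,068.27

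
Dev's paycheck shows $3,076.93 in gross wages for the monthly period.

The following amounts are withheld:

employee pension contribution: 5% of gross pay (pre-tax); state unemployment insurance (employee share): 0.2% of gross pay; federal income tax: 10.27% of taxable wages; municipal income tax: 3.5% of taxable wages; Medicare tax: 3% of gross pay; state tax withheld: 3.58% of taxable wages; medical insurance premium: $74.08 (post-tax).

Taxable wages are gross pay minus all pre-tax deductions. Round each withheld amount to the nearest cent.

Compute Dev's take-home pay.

$2,243.38

Employee pension contribution: $3,076.93 × 0.05 = $153.85
Taxable wages = $3,076.93 − $153.85 = $2,923.08
State tax withheld: $2,923.08 × 0.0358 = $104.65
Municipal income tax: $2,923.08 × 0.035 = $102.31
Federal income tax: $2,923.08 × 0.1027 = $300.20
Medicare tax: $3,076.93 × 0.03 = $92.31
State unemployment insurance (employee share): $3,076.93 × 0.002 = $6.15
Medical insurance premium: $74.08
Total deductions = $153.85 + $104.65 + $102.31 + $300.20 + $92.31 + $6.15 + $74.08 = $833.55
Net pay = $3,076.93 − $833.55 = $2,243.38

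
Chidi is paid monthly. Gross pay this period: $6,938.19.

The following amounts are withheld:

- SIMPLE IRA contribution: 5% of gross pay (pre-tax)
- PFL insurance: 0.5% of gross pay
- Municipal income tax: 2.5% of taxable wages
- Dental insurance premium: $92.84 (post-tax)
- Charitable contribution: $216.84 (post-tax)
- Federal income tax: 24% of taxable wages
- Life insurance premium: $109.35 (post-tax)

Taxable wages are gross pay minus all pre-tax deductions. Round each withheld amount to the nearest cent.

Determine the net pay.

$4,390.87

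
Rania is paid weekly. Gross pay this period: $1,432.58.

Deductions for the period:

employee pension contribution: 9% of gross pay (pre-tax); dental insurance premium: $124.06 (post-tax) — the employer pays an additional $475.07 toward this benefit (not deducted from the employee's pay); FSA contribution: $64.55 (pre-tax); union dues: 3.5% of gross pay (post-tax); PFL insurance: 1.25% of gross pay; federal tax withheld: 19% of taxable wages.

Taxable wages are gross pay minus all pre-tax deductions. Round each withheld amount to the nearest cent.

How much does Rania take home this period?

$811.56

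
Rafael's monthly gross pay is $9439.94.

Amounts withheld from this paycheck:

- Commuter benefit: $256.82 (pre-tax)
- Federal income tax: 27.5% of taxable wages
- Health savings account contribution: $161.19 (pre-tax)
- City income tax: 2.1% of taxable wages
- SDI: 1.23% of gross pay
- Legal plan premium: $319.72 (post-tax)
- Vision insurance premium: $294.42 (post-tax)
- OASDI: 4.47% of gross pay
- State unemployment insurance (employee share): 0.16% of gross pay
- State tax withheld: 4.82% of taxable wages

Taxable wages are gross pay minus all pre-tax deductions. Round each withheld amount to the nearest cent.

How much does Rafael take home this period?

$4749.26

Commuter benefit: $256.82
Health savings account contribution: $161.19
Pre-tax total = $256.82 + $161.19 = $418.01
Taxable wages = $9439.94 − $418.01 = $9021.93
State tax withheld: $9021.93 × 0.0482 = $434.86
Federal income tax: $9021.93 × 0.275 = $2481.03
City income tax: $9021.93 × 0.021 = $189.46
State unemployment insurance (employee share): $9439.94 × 0.0016 = $15.10
SDI: $9439.94 × 0.0123 = $116.11
OASDI: $9439.94 × 0.0447 = $421.97
Vision insurance premium: $294.42
Legal plan premium: $319.72
Total deductions = $256.82 + $161.19 + $434.86 + $2481.03 + $189.46 + $15.10 + $116.11 + $421.97 + $294.42 + $319.72 = $4690.68
Net pay = $9439.94 − $4690.68 = $4749.26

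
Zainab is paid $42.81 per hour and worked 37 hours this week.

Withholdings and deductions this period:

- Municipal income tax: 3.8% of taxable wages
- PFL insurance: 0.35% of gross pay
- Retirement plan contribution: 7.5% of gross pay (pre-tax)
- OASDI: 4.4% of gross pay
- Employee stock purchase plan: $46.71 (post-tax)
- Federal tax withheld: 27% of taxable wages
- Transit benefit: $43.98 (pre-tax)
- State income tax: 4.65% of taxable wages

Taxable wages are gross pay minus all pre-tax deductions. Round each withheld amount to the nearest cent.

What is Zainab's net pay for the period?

$795.43

Gross pay: 37 × $42.81 = $1583.97
Retirement plan contribution: $1583.97 × 0.075 = $118.80
Transit benefit: $43.98
Pre-tax total = $118.80 + $43.98 = $162.78
Taxable wages = $1583.97 − $162.78 = $1421.19
Federal tax withheld: $1421.19 × 0.27 = $383.72
State income tax: $1421.19 × 0.0465 = $66.09
Municipal income tax: $1421.19 × 0.038 = $54.01
PFL insurance: $1583.97 × 0.0035 = $5.54
OASDI: $1583.97 × 0.044 = $69.69
Employee stock purchase plan: $46.71
Total deductions = $118.80 + $43.98 + $383.72 + $66.09 + $54.01 + $5.54 + $69.69 + $46.71 = $788.54
Net pay = $1583.97 − $788.54 = $795.43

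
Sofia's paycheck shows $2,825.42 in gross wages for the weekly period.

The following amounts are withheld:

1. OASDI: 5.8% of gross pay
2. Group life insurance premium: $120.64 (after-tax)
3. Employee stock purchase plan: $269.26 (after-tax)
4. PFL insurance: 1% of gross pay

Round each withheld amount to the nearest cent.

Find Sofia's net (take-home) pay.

OASDI: $2,825.42 × 0.058 = $163.87
PFL insurance: $2,825.42 × 0.01 = $28.25
Employee stock purchase plan: $269.26
Group life insurance premium: $120.64
Total deductions = $163.87 + $28.25 + $269.26 + $120.64 = $582.02
Net pay = $2,825.42 − $582.02 = $2,243.40

$2,243.40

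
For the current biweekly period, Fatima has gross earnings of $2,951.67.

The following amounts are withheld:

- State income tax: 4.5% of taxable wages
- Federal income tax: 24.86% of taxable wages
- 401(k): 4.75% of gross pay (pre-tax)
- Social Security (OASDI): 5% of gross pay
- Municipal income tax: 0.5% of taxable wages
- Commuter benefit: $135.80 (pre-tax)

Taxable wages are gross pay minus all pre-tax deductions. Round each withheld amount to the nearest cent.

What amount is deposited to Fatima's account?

Commuter benefit: $135.80
401(k): $2,951.67 × 0.0475 = $140.20
Pre-tax total = $135.80 + $140.20 = $276.00
Taxable wages = $2,951.67 − $276.00 = $2,675.67
State income tax: $2,675.67 × 0.045 = $120.41
Federal income tax: $2,675.67 × 0.2486 = $665.17
Municipal income tax: $2,675.67 × 0.005 = $13.38
Social Security (OASDI): $2,951.67 × 0.05 = $147.58
Total deductions = $135.80 + $140.20 + $120.41 + $665.17 + $13.38 + $147.58 = $1,222.54
Net pay = $2,951.67 − $1,222.54 = $1,729.13

$1,729.13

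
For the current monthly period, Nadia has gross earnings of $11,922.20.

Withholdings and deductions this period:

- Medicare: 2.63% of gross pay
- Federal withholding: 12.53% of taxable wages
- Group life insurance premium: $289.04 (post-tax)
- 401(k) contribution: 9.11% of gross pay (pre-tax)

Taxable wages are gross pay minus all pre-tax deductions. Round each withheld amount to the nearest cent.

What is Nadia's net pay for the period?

401(k) contribution: $11,922.20 × 0.0911 = $1,086.11
Taxable wages = $11,922.20 − $1,086.11 = $10,836.09
Federal withholding: $10,836.09 × 0.1253 = $1,357.76
Medicare: $11,922.20 × 0.0263 = $313.55
Group life insurance premium: $289.04
Total deductions = $1,086.11 + $1,357.76 + $313.55 + $289.04 = $3,046.46
Net pay = $11,922.20 − $3,046.46 = $8,875.74

$8,875.74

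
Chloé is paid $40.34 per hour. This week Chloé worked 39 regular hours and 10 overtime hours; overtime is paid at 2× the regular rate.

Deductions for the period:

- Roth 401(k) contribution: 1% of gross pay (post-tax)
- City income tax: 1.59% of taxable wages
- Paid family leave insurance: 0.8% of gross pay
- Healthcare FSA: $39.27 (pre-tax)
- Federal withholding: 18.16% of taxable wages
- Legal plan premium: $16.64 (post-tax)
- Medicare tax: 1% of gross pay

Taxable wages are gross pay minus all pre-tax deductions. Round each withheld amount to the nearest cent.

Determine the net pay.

$1,795.20

Regular pay: 39 × $40.34 = $1,573.26
Overtime pay: 10 × $40.34 × 2 = $806.80
Gross pay = $1,573.26 + $806.80 = $2,380.06
Healthcare FSA: $39.27
Taxable wages = $2,380.06 − $39.27 = $2,340.79
Federal withholding: $2,340.79 × 0.1816 = $425.09
City income tax: $2,340.79 × 0.0159 = $37.22
Paid family leave insurance: $2,380.06 × 0.008 = $19.04
Medicare tax: $2,380.06 × 0.01 = $23.80
Legal plan premium: $16.64
Roth 401(k) contribution: $2,380.06 × 0.01 = $23.80
Total deductions = $39.27 + $425.09 + $37.22 + $19.04 + $23.80 + $16.64 + $23.80 = $584.86
Net pay = $2,380.06 − $584.86 = $1,795.20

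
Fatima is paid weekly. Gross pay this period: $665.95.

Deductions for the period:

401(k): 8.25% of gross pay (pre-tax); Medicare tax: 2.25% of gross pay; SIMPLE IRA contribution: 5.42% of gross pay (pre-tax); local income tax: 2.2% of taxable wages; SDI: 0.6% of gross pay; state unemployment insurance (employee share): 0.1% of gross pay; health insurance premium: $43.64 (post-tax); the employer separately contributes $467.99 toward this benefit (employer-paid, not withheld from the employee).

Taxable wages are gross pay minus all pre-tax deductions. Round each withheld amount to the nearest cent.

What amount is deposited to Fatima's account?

$498.98

401(k): $665.95 × 0.0825 = $54.94
SIMPLE IRA contribution: $665.95 × 0.0542 = $36.09
Pre-tax total = $54.94 + $36.09 = $91.03
Taxable wages = $665.95 − $91.03 = $574.92
Local income tax: $574.92 × 0.022 = $12.65
SDI: $665.95 × 0.006 = $4.00
Medicare tax: $665.95 × 0.0225 = $14.98
State unemployment insurance (employee share): $665.95 × 0.001 = $0.67
Health insurance premium: $43.64
(Employer's $467.99 toward health insurance premium is not withheld from the employee.)
Total deductions = $54.94 + $36.09 + $12.65 + $4.00 + $14.98 + $0.67 + $43.64 = $166.97
Net pay = $665.95 − $166.97 = $498.98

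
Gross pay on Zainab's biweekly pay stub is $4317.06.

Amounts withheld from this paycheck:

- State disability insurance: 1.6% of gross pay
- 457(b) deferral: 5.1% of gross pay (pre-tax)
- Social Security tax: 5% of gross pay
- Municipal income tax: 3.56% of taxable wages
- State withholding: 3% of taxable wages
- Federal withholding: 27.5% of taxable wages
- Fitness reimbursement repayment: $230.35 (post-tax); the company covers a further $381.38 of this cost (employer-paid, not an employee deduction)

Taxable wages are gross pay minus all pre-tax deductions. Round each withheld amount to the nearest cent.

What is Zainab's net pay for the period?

$2186.22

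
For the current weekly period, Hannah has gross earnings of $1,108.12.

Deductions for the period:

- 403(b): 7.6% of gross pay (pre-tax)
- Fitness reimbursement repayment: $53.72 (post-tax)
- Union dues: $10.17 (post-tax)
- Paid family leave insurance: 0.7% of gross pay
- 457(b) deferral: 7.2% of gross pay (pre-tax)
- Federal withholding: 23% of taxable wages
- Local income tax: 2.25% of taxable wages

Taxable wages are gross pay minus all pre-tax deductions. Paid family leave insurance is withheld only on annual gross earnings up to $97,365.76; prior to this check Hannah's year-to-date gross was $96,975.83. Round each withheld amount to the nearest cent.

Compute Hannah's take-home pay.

403(b): $1,108.12 × 0.076 = $84.22
457(b) deferral: $1,108.12 × 0.072 = $79.78
Pre-tax total = $84.22 + $79.78 = $164.00
Taxable wages = $1,108.12 − $164.00 = $944.12
Local income tax: $944.12 × 0.0225 = $21.24
Federal withholding: $944.12 × 0.23 = $217.15
Paid family leave insurance: only $97,365.76 − $96,975.83 = $389.93 of this check is subject → $389.93 × 0.007 = $2.73
Fitness reimbursement repayment: $53.72
Union dues: $10.17
Total deductions = $84.22 + $79.78 + $21.24 + $217.15 + $2.73 + $53.72 + $10.17 = $469.01
Net pay = $1,108.12 − $469.01 = $639.11

$639.11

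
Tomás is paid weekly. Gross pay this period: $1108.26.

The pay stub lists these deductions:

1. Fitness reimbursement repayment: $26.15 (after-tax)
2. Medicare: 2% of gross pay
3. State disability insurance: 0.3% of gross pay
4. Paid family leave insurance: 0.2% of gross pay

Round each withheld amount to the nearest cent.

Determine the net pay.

$1054.40

Medicare: $1108.26 × 0.02 = $22.17
Paid family leave insurance: $1108.26 × 0.002 = $2.22
State disability insurance: $1108.26 × 0.003 = $3.32
Fitness reimbursement repayment: $26.15
Total deductions = $22.17 + $2.22 + $3.32 + $26.15 = $53.86
Net pay = $1108.26 − $53.86 = $1054.40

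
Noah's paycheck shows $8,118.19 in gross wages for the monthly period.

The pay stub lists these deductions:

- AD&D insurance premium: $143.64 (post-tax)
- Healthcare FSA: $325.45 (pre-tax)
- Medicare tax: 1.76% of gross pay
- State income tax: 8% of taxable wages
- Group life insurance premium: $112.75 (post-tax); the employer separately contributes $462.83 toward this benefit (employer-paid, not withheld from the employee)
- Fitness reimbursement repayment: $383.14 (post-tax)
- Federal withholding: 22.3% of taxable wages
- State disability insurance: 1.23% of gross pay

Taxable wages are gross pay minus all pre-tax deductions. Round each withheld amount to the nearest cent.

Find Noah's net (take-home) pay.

Healthcare FSA: $325.45
Taxable wages = $8,118.19 − $325.45 = $7,792.74
State income tax: $7,792.74 × 0.08 = $623.42
Federal withholding: $7,792.74 × 0.223 = $1,737.78
State disability insurance: $8,118.19 × 0.0123 = $99.85
Medicare tax: $8,118.19 × 0.0176 = $142.88
Group life insurance premium: $112.75
AD&D insurance premium: $143.64
Fitness reimbursement repayment: $383.14
(Employer's $462.83 toward group life insurance premium is not withheld from the employee.)
Total deductions = $325.45 + $623.42 + $1,737.78 + $99.85 + $142.88 + $112.75 + $143.64 + $383.14 = $3,568.91
Net pay = $8,118.19 − $3,568.91 = $4,549.28

$4,549.28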